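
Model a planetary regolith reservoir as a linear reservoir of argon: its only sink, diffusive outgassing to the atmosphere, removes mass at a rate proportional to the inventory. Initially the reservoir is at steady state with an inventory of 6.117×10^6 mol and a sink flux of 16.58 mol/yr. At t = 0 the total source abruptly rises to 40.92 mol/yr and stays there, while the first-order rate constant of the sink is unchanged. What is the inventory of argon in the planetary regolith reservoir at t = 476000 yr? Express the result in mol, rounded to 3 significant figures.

The sink rate constant is k = F₀/M₀ = 16.58/6.117×10^6 = 2.710×10^-6 yr⁻¹.
Solving dM/dt = F₁ − kM with M(0) = M₀ gives M(t) = F₁/k + (M₀ − F₁/k)·e^(−kt).
F₁/k = 40.92/2.710×10^-6 = 1.5097×10^7 mol; kt = 2.710×10^-6 × 476000 = 1.290, e^(−kt) = 0.2752.
M(476000) = 1.5097×10^7 + (6.117×10^6 − 1.5097×10^7) × 0.2752 = 1.5097×10^7 − 2.471×10^6 = 1.2626×10^7 mol.

1.26×10^7 mol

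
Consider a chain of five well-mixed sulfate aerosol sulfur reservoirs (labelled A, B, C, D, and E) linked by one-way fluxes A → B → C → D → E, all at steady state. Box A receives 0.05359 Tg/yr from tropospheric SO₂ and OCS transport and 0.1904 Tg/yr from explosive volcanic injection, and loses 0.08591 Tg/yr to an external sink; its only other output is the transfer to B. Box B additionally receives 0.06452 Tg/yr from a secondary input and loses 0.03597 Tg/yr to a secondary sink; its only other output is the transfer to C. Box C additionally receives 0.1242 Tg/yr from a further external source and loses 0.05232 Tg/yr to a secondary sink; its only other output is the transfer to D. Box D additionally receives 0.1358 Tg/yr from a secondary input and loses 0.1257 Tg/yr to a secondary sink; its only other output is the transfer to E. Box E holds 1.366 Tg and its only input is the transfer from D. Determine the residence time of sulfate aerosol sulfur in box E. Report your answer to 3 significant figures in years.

5.09 yr

Box A: F(A→B) = (0.05359 + 0.1904) − 0.08591 = 0.15808 Tg/yr.
Box B: F(B→C) = (0.15808 + 0.06452) − 0.03597 = 0.18663 Tg/yr.
Box C: F(C→D) = (0.18663 + 0.1242) − 0.05232 = 0.25851 Tg/yr.
Box D: F(D→E) = (0.25851 + 0.1358) − 0.1257 = 0.26861 Tg/yr.
Box E throughput = its input = 0.26861 Tg/yr; τ = 1.366 / 0.26861 = 5.085 yr.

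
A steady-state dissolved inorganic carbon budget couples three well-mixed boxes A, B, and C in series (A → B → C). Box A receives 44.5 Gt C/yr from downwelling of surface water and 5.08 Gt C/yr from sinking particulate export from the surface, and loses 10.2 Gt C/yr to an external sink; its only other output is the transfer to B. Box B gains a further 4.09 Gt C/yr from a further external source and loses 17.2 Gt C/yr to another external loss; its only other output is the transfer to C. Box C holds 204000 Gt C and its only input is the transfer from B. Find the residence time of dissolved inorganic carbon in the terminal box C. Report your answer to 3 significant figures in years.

Box A: F(A→B) = (44.5 + 5.08) − 10.2 = 39.380 Gt C/yr.
Box B: F(B→C) = (39.380 + 4.09) − 17.2 = 26.270 Gt C/yr.
Box C throughput = its input = 26.270 Gt C/yr; τ = 204000 / 26.270 = 7766 yr.

7770 yr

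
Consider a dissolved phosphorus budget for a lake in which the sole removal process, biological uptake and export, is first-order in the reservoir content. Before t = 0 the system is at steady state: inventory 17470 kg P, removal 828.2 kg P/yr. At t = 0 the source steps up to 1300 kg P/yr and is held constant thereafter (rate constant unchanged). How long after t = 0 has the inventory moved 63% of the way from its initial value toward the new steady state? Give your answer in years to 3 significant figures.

τ = M₀/F₀ = 17470/828.2 = 21.09 yr.
The remaining gap fraction is e^(−t/τ); 63% covered ⇒ e^(−t/τ) = 0.370.
t = −τ ln(0.370) = 21.09 × 0.9943 = 20.97 yr.

21.0 yr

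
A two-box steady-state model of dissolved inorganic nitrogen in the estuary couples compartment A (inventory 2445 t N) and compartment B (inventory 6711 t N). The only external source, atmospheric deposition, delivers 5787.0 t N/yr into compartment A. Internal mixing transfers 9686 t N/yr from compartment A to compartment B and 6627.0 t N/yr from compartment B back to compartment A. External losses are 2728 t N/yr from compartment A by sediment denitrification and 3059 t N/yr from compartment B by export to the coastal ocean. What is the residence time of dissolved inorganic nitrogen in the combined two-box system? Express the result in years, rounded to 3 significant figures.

For the system as a whole, the A↔B exchange is internal and contributes nothing to the throughput; only the external sinks remove mass.
M_total = 2445 + 6711 = 9156.0 t N.
ΣF_external_out = 2728 + 3059 = 5787.0 t N/yr.
τ = M_total / ΣF_ext = 9156.0 / 5787.0 = 1.582 yr.

1.58 yr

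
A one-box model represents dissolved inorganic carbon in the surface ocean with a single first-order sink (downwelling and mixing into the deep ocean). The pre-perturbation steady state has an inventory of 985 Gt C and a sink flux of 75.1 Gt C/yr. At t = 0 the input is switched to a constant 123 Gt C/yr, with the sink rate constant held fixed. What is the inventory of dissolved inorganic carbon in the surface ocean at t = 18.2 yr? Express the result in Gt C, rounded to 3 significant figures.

1460 Gt C

Residence time τ = M₀/F₀ = 13.12 yr. The eventual steady state is M_∞ = M₀·(F₁/F₀) = 985 × 123/75.1 = 1613.2 Gt C.
The anomaly ΔM(t) = M(t) − M_∞ decays as ΔM₀·e^(−t/τ) with ΔM₀ = 985 − 1613.2 = −628.2 Gt C.
At t = 18.2 yr, e^(−t/τ) = e^(−1.388) = 0.2497, so ΔM = −156.9 Gt C and M = 1613.2 − 156.9 = 1456.4 Gt C.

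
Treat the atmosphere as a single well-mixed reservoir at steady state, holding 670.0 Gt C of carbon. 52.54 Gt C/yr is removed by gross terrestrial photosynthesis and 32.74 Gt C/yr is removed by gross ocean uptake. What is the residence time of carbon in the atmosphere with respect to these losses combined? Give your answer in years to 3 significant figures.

Total removal = 52.54 + 32.74 = 85.280 Gt C/yr.
τ = M / ΣF_out = 670.0 / 85.280 = 7.856 yr.

7.86 yr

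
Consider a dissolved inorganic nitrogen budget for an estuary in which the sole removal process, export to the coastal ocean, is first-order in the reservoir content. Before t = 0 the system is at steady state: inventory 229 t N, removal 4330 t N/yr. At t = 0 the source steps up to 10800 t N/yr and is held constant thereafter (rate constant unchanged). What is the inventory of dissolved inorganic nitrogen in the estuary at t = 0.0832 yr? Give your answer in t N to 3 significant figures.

The sink rate constant is k = F₀/M₀ = 4330/229 = 18.91 yr⁻¹.
Solving dM/dt = F₁ − kM with M(0) = M₀ gives M(t) = F₁/k + (M₀ − F₁/k)·e^(−kt).
F₁/k = 10800/18.91 = 571.18 t N; kt = 18.91 × 0.0832 = 1.573, e^(−kt) = 0.2074.
M(0.0832) = 571.18 + (229 − 571.18) × 0.2074 = 571.18 − 70.96 = 500.21 t N.

500 t N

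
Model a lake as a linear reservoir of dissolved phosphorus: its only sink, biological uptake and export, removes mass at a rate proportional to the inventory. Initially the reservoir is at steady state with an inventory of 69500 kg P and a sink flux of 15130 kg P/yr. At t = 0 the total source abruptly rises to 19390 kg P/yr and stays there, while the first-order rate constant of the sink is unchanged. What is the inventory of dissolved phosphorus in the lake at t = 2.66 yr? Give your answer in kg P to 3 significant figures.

78100 kg P

Residence time τ = M₀/F₀ = 4.594 yr. The eventual steady state is M_∞ = M₀·(F₁/F₀) = 69500 × 19390/15130 = 89068 kg P.
The anomaly ΔM(t) = M(t) − M_∞ decays as ΔM₀·e^(−t/τ) with ΔM₀ = 69500 − 89068 = −19570 kg P.
At t = 2.66 yr, e^(−t/τ) = e^(−0.5791) = 0.5604, so ΔM = −10970 kg P and M = 89068 − 10970 = 78102 kg P.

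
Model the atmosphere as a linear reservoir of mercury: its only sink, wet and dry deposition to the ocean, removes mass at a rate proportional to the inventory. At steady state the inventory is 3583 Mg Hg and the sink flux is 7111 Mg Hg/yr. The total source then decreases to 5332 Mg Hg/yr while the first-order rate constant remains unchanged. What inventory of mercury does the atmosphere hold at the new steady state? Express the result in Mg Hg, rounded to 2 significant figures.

2700 Mg Hg

Rate constant k = F/M = 7111 / 3583 = 1.985 yr⁻¹.
At the new steady state, source = k·M_new ⇒ M_new = 5332 / 1.985 = 2687 Mg Hg.
(Equivalently M_new = M × F_new/F_old = 3583 × 5332/7111.)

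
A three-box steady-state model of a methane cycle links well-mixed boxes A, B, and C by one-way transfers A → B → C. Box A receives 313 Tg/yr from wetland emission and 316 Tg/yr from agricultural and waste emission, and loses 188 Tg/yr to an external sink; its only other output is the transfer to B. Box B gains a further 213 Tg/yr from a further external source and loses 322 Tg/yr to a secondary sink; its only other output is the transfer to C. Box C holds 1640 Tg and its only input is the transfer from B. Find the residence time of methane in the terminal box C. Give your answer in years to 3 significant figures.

4.94 yr

Box A: F(A→B) = (313 + 316) − 188 = 441.00 Tg/yr.
Box B: F(B→C) = (441.00 + 213) − 322 = 332.00 Tg/yr.
Box C throughput = its input = 332.00 Tg/yr; τ = 1640 / 332.00 = 4.940 yr.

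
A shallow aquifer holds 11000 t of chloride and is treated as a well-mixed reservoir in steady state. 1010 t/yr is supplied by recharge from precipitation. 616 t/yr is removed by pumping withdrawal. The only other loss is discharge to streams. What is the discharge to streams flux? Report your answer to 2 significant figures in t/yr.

390 t/yr

At steady state ΣF_in = ΣF_out.
ΣF_in = 1010.0 t/yr.
Discharge to streams flux = ΣF_in − (616) = 1010.0 − 616.0 = 394.0 t/yr.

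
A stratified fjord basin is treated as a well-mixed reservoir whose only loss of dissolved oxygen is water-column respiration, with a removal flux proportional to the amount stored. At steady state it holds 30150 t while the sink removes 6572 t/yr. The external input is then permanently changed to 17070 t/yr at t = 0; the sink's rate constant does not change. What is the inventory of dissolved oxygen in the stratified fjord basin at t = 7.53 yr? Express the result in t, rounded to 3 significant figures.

69000 t

Residence time τ = M₀/F₀ = 4.588 yr. The eventual steady state is M_∞ = M₀·(F₁/F₀) = 30150 × 17070/6572 = 78311 t.
The anomaly ΔM(t) = M(t) − M_∞ decays as ΔM₀·e^(−t/τ) with ΔM₀ = 30150 − 78311 = −48160 t.
At t = 7.53 yr, e^(−t/τ) = e^(−1.641) = 0.1937, so ΔM = −9330 t and M = 78311 − 9330 = 68982 t.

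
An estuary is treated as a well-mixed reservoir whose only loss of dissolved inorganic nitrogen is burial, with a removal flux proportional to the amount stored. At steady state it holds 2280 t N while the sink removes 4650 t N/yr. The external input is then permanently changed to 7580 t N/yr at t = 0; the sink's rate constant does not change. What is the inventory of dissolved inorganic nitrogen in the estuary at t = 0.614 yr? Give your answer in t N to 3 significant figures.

Residence time τ = M₀/F₀ = 0.4903 yr. The eventual steady state is M_∞ = M₀·(F₁/F₀) = 2280 × 7580/4650 = 3716.6 t N.
The anomaly ΔM(t) = M(t) − M_∞ decays as ΔM₀·e^(−t/τ) with ΔM₀ = 2280 − 3716.6 = −1437 t N.
At t = 0.614 yr, e^(−t/τ) = e^(−1.252) = 0.2859, so ΔM = −410.7 t N and M = 3716.6 − 410.7 = 3306.0 t N.

3310 t N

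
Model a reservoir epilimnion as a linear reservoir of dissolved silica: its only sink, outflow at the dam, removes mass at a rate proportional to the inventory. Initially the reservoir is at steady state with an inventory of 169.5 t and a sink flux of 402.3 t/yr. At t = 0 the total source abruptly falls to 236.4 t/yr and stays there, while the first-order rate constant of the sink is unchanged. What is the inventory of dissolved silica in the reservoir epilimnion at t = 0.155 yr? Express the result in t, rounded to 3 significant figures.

148 t

The sink rate constant is k = F₀/M₀ = 402.3/169.5 = 2.373 yr⁻¹.
Solving dM/dt = F₁ − kM with M(0) = M₀ gives M(t) = F₁/k + (M₀ − F₁/k)·e^(−kt).
F₁/k = 236.4/2.373 = 99.602 t; kt = 2.373 × 0.155 = 0.3679, e^(−kt) = 0.6922.
M(0.155) = 99.602 + (169.5 − 99.602) × 0.6922 = 99.602 + 48.38 = 147.99 t.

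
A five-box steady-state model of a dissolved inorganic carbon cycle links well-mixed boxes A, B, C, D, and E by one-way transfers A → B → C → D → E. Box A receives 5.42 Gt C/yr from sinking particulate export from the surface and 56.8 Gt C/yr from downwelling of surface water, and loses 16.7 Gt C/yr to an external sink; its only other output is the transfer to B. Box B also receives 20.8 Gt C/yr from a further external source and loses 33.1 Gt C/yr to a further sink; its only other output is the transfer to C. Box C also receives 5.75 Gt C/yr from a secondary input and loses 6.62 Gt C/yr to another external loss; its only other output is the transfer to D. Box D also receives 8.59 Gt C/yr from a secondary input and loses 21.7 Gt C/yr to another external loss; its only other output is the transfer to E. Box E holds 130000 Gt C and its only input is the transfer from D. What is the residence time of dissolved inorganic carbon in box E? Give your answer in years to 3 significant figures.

Box A: F(A→B) = (5.42 + 56.8) − 16.7 = 45.520 Gt C/yr.
Box B: F(B→C) = (45.520 + 20.8) − 33.1 = 33.220 Gt C/yr.
Box C: F(C→D) = (33.220 + 5.75) − 6.62 = 32.350 Gt C/yr.
Box D: F(D→E) = (32.350 + 8.59) − 21.7 = 19.240 Gt C/yr.
Box E throughput = its input = 19.240 Gt C/yr; τ = 130000 / 19.240 = 6757 yr.

6760 yr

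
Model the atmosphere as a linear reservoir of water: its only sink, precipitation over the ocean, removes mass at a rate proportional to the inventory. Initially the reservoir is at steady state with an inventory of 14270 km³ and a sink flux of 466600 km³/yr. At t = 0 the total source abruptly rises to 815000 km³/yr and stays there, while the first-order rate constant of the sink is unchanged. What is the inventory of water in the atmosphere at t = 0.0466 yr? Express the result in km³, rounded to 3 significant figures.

The sink rate constant is k = F₀/M₀ = 466600/14270 = 32.70 yr⁻¹.
Solving dM/dt = F₁ − kM with M(0) = M₀ gives M(t) = F₁/k + (M₀ − F₁/k)·e^(−kt).
F₁/k = 815000/32.70 = 24925 km³; kt = 32.70 × 0.0466 = 1.524, e^(−kt) = 0.2179.
M(0.0466) = 24925 + (14270 − 24925) × 0.2179 = 24925 − 2322 = 22603 km³.

22600 km³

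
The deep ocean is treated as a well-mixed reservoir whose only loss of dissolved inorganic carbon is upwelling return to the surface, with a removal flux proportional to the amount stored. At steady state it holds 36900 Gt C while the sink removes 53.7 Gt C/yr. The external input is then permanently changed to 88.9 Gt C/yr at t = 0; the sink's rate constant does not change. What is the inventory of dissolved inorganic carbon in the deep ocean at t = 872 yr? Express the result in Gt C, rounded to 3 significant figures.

The sink rate constant is k = F₀/M₀ = 53.7/36900 = 0.001455 yr⁻¹.
Solving dM/dt = F₁ − kM with M(0) = M₀ gives M(t) = F₁/k + (M₀ − F₁/k)·e^(−kt).
F₁/k = 88.9/0.001455 = 61088 Gt C; kt = 0.001455 × 872 = 1.269, e^(−kt) = 0.2811.
M(872) = 61088 + (36900 − 61088) × 0.2811 = 61088 − 6799 = 54288 Gt C.

54300 Gt C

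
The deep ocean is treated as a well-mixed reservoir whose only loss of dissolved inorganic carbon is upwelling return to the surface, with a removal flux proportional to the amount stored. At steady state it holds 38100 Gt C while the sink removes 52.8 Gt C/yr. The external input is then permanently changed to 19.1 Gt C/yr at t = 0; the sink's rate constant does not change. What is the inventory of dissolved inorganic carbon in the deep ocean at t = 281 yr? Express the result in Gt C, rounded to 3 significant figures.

τ = M₀/F₀ = 38100/52.8 = 721.6 yr; rate constant k = 1/τ.
New steady state M_∞ = F₁/k = F₁·τ = 19.1 × 721.6 = 13782 Gt C.
M(t) = M_∞ + (M₀ − M_∞)·e^(−t/τ); t/τ = 281/721.6 = 0.3894, so e^(−t/τ) = 0.6775.
M(t) = 13782 + 24320 × 0.6775 = 30256 Gt C.

30300 Gt C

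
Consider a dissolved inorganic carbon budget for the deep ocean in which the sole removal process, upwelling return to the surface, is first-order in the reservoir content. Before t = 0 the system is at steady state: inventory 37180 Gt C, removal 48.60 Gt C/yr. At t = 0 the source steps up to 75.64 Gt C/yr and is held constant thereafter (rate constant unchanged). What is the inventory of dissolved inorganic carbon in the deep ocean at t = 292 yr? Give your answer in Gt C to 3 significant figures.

The sink rate constant is k = F₀/M₀ = 48.60/37180 = 0.001307 yr⁻¹.
Solving dM/dt = F₁ − kM with M(0) = M₀ gives M(t) = F₁/k + (M₀ − F₁/k)·e^(−kt).
F₁/k = 75.64/0.001307 = 57866 Gt C; kt = 0.001307 × 292 = 0.3817, e^(−kt) = 0.6827.
M(292) = 57866 + (37180 − 57866) × 0.6827 = 57866 − 14120 = 43744 Gt C.

43700 Gt C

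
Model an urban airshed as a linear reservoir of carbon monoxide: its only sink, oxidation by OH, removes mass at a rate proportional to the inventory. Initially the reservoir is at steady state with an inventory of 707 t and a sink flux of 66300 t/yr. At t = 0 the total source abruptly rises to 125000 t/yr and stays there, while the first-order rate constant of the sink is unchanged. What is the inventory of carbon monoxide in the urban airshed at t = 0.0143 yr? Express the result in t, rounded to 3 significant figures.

Residence time τ = M₀/F₀ = 0.01066 yr. The eventual steady state is M_∞ = M₀·(F₁/F₀) = 707 × 125000/66300 = 1333.0 t.
The anomaly ΔM(t) = M(t) − M_∞ decays as ΔM₀·e^(−t/τ) with ΔM₀ = 707 − 1333.0 = −626.0 t.
At t = 0.0143 yr, e^(−t/τ) = e^(−1.341) = 0.2616, so ΔM = −163.7 t and M = 1333.0 − 163.7 = 1169.2 t.

1170 t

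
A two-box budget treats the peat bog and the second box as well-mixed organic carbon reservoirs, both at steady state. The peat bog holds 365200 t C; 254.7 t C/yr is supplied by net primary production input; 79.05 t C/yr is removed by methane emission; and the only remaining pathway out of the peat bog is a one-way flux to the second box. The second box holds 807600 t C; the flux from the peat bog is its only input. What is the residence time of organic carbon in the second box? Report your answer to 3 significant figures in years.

Balance the peat bog: ΣF_in = 254.70 t C/yr.
Flux to the second box = ΣF_in − (79.05) = 175.65 t C/yr.
At steady state the output of the second box equals its input, 175.65 t C/yr.
τ = M / F = 807600 / 175.65 = 4598 yr.

4600 yr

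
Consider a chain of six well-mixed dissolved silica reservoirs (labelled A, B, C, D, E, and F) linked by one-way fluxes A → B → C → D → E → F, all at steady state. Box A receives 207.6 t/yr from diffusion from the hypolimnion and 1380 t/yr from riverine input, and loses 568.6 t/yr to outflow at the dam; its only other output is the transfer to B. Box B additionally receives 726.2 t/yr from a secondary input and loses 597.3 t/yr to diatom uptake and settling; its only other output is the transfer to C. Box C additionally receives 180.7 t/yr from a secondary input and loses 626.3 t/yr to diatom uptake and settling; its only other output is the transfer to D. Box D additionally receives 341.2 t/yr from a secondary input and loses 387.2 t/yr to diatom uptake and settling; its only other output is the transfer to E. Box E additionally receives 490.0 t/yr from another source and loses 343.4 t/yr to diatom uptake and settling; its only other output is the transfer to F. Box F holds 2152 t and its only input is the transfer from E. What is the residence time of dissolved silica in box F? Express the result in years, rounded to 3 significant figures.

Box A: F(A→B) = (207.6 + 1380) − 568.6 = 1019.0 t/yr.
Box B: F(B→C) = (1019.0 + 726.2) − 597.3 = 1147.9 t/yr.
Box C: F(C→D) = (1147.9 + 180.7) − 626.3 = 702.30 t/yr.
Box D: F(D→E) = (702.30 + 341.2) − 387.2 = 656.30 t/yr.
Box E: F(E→F) = (656.30 + 490.0) − 343.4 = 802.90 t/yr.
Box F throughput = its input = 802.90 t/yr; τ = 2152 / 802.90 = 2.680 yr.

2.68 yr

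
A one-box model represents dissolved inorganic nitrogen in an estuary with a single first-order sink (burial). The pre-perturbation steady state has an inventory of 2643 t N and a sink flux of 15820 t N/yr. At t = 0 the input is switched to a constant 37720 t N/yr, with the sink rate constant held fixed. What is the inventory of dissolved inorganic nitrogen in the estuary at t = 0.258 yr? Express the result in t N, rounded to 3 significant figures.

5520 t N

The sink rate constant is k = F₀/M₀ = 15820/2643 = 5.986 yr⁻¹.
Solving dM/dt = F₁ − kM with M(0) = M₀ gives M(t) = F₁/k + (M₀ − F₁/k)·e^(−kt).
F₁/k = 37720/5.986 = 6301.8 t N; kt = 5.986 × 0.258 = 1.544, e^(−kt) = 0.2135.
M(0.258) = 6301.8 + (2643 − 6301.8) × 0.2135 = 6301.8 − 781.0 = 5520.8 t N.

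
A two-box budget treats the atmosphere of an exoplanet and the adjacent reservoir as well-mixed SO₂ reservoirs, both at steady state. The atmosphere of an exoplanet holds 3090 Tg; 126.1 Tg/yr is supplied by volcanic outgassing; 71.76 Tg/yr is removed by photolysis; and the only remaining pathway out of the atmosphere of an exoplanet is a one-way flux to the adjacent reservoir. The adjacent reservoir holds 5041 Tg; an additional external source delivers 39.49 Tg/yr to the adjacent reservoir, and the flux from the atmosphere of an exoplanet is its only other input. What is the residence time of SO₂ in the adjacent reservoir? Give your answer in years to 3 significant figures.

53.7 yr

Balance the atmosphere of an exoplanet: ΣF_in = 126.10 Tg/yr.
Flux to the adjacent reservoir = ΣF_in − (71.76) = 54.340 Tg/yr.
Total input to the adjacent reservoir = 54.340 + 39.49 = 93.830 Tg/yr; at steady state this equals its total output.
τ = M / F = 5041 / 93.830 = 53.72 yr.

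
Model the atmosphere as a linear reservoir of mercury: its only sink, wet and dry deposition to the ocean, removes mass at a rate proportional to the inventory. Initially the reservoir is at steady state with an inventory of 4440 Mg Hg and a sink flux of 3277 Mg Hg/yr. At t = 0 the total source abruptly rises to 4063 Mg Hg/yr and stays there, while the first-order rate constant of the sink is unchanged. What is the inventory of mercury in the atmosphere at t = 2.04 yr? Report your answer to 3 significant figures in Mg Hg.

5270 Mg Hg

Residence time τ = M₀/F₀ = 1.355 yr. The eventual steady state is M_∞ = M₀·(F₁/F₀) = 4440 × 4063/3277 = 5504.9 Mg Hg.
The anomaly ΔM(t) = M(t) − M_∞ decays as ΔM₀·e^(−t/τ) with ΔM₀ = 4440 − 5504.9 = −1065 Mg Hg.
At t = 2.04 yr, e^(−t/τ) = e^(−1.506) = 0.2219, so ΔM = −236.3 Mg Hg and M = 5504.9 − 236.3 = 5268.7 Mg Hg.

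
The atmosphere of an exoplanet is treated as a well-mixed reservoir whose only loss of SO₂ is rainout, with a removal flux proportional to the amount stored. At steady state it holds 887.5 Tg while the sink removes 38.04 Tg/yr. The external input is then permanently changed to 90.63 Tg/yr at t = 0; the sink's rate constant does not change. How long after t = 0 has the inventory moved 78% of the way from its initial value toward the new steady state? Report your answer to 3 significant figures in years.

35.3 yr

τ = M₀/F₀ = 887.5/38.04 = 23.33 yr.
The remaining gap fraction is e^(−t/τ); 78% covered ⇒ e^(−t/τ) = 0.220.
t = −τ ln(0.220) = 23.33 × 1.514 = 35.33 yr.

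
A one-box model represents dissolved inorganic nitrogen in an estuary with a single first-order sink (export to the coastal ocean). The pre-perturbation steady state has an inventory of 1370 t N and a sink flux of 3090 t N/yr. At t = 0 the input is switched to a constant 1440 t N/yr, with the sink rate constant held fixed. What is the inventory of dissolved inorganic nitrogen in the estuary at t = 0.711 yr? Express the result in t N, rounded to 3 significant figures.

Residence time τ = M₀/F₀ = 0.4434 yr. The eventual steady state is M_∞ = M₀·(F₁/F₀) = 1370 × 1440/3090 = 638.45 t N.
The anomaly ΔM(t) = M(t) − M_∞ decays as ΔM₀·e^(−t/τ) with ΔM₀ = 1370 − 638.45 = 731.6 t N.
At t = 0.711 yr, e^(−t/τ) = e^(−1.604) = 0.2012, so ΔM = 147.2 t N and M = 638.45 + 147.2 = 785.61 t N.

786 t N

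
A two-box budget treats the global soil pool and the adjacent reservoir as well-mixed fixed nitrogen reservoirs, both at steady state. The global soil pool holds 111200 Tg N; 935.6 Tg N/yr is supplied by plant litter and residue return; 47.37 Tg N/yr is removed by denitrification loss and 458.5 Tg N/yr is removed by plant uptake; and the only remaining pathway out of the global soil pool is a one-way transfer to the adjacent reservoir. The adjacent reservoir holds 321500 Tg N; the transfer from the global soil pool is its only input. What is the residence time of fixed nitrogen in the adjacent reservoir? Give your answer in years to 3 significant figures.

Balance the global soil pool: ΣF_in = 935.60 Tg N/yr.
Transfer to the adjacent reservoir = ΣF_in − (47.37 + 458.5) = 429.73 Tg N/yr.
At steady state the output of the adjacent reservoir equals its input, 429.73 Tg N/yr.
τ = M / F = 321500 / 429.73 = 748.1 yr.

748 yr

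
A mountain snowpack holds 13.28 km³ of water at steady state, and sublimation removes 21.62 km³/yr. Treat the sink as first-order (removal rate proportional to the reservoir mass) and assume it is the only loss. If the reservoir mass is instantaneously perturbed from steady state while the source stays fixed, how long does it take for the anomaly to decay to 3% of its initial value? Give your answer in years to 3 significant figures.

For a linear reservoir the anomaly decays as exp(−t/τ) with τ = M/F = 13.28/21.62 = 0.6142 yr.
exp(−t/τ) = 0.03 ⇒ t = −τ ln(0.03) = 0.6142 × 3.507 = 2.154 yr.

2.15 yr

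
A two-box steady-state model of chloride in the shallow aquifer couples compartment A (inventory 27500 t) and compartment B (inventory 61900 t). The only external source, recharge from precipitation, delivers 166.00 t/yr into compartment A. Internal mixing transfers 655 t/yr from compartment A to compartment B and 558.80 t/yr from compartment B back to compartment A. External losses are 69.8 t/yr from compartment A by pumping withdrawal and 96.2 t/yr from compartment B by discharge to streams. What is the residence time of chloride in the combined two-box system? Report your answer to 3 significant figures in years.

539 yr

Treat the two boxes together as one reservoir: the mixing fluxes between them are internal recycling, so τ = ΣM / Σ(external losses).
M_total = 27500 + 61900 = 89400 t.
ΣF_external_out = 69.8 + 96.2 = 166.00 t/yr.
τ = M_total / ΣF_ext = 89400 / 166.00 = 538.6 yr.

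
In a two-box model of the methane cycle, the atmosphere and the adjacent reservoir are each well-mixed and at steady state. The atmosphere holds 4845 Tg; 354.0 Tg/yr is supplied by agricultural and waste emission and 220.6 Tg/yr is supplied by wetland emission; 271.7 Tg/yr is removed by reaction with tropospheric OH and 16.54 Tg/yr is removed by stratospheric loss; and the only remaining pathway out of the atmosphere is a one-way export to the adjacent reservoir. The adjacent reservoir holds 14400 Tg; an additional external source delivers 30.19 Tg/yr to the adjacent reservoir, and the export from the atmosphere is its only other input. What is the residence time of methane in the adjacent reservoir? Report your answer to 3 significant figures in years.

Balance the atmosphere: ΣF_in = 354.0 + 220.6 = 574.60 Tg/yr.
Export to the adjacent reservoir = ΣF_in − (271.7 + 16.54) = 286.36 Tg/yr.
Total input to the adjacent reservoir = 286.36 + 30.19 = 316.55 Tg/yr; at steady state this equals its total output.
τ = M / F = 14400 / 316.55 = 45.49 yr.

45.5 yr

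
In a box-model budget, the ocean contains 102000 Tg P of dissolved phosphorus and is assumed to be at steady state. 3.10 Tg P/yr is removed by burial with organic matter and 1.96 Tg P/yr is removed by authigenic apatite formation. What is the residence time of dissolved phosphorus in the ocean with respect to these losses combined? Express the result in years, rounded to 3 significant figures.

Total removal = 3.100 + 1.960 = 5.0600 Tg P/yr.
τ = M / ΣF_out = 102000 / 5.0600 = 20160 yr.

20200 yr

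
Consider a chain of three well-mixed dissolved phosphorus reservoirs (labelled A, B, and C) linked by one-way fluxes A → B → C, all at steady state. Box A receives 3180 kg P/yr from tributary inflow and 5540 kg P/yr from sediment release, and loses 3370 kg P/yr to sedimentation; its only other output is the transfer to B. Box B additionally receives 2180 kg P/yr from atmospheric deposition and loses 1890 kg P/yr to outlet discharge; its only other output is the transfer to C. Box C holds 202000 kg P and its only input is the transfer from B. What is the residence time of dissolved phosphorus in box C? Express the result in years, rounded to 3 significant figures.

Box A: F(A→B) = (3180 + 5540) − 3370 = 5350.0 kg P/yr.
Box B: F(B→C) = (5350.0 + 2180) − 1890 = 5640.0 kg P/yr.
Box C throughput = its input = 5640.0 kg P/yr; τ = 202000 / 5640.0 = 35.82 yr.

35.8 yr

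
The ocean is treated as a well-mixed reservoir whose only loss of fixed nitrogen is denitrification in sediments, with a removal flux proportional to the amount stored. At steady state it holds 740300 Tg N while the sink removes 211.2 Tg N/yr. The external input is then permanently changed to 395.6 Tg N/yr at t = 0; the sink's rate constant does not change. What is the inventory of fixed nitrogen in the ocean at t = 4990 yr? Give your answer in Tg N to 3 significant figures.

1.23×10^6 Tg N

The sink rate constant is k = F₀/M₀ = 211.2/740300 = 0.0002853 yr⁻¹.
Solving dM/dt = F₁ − kM with M(0) = M₀ gives M(t) = F₁/k + (M₀ − F₁/k)·e^(−kt).
F₁/k = 395.6/0.0002853 = 1.3867×10^6 Tg N; kt = 0.0002853 × 4990 = 1.424, e^(−kt) = 0.2408.
M(4990) = 1.3867×10^6 + (740300 − 1.3867×10^6) × 0.2408 = 1.3867×10^6 − 155700 = 1.2310×10^6 Tg N.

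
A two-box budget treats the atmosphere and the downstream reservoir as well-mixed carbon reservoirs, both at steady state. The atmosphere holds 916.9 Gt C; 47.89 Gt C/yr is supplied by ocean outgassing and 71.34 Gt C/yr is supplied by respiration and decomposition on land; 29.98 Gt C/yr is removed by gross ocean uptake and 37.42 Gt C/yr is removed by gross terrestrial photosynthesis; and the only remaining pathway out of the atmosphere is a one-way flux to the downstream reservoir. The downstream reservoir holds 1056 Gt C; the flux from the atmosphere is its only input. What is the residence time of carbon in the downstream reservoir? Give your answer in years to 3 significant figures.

Balance the atmosphere: ΣF_in = 47.89 + 71.34 = 119.23 Gt C/yr.
Flux to the downstream reservoir = ΣF_in − (29.98 + 37.42) = 51.830 Gt C/yr.
At steady state the output of the downstream reservoir equals its input, 51.830 Gt C/yr.
τ = M / F = 1056 / 51.830 = 20.37 yr.

20.4 yr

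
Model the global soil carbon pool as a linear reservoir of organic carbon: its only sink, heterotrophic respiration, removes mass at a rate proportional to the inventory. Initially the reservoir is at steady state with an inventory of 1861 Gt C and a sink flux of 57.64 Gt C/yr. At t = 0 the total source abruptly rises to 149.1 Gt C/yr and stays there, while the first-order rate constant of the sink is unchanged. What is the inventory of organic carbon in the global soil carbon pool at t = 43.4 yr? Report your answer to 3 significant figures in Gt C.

4040 Gt C

Residence time τ = M₀/F₀ = 32.29 yr. The eventual steady state is M_∞ = M₀·(F₁/F₀) = 1861 × 149.1/57.64 = 4813.9 Gt C.
The anomaly ΔM(t) = M(t) − M_∞ decays as ΔM₀·e^(−t/τ) with ΔM₀ = 1861 − 4813.9 = −2953 Gt C.
At t = 43.4 yr, e^(−t/τ) = e^(−1.344) = 0.2607, so ΔM = −770.0 Gt C and M = 4813.9 − 770.0 = 4044.0 Gt C.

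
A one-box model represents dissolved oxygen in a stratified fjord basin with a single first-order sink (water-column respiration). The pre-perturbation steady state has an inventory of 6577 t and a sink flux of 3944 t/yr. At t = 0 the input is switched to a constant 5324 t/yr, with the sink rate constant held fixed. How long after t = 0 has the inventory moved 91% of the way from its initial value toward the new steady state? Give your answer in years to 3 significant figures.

4.02 yr

τ = M₀/F₀ = 6577/3944 = 1.668 yr.
The remaining gap fraction is e^(−t/τ); 91% covered ⇒ e^(−t/τ) = 0.0900.
t = −τ ln(0.0900) = 1.668 × 2.408 = 4.015 yr.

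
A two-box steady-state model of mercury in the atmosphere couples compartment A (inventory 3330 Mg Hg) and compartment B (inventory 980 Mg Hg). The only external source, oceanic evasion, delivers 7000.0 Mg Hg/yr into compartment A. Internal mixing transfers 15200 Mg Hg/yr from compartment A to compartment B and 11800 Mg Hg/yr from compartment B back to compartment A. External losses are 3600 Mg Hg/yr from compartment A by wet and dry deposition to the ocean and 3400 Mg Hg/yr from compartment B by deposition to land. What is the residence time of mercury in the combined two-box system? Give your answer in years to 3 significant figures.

Residence time in the combined system uses the total inventory and the total *external* removal — internal exchanges between the two boxes cancel.
M_total = 3330 + 980 = 4310.0 Mg Hg.
ΣF_external_out = 3600 + 3400 = 7000.0 Mg Hg/yr.
τ = M_total / ΣF_ext = 4310.0 / 7000.0 = 0.6157 yr.

0.616 yr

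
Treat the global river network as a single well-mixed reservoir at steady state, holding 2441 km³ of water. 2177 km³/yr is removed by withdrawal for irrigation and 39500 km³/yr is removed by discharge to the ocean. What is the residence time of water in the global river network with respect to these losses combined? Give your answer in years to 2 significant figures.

Total removal = 2177 + 39500 = 41677 km³/yr.
τ = M / ΣF_out = 2441 / 41677 = 0.05857 yr.

0.059 yr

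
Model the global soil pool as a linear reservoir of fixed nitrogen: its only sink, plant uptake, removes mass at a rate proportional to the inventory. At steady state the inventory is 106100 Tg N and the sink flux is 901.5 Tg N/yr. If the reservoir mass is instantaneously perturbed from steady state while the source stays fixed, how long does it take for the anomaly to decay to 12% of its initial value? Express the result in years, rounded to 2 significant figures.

250 yr

For a linear reservoir the anomaly decays as exp(−t/τ) with τ = M/F = 106100/901.5 = 117.7 yr.
exp(−t/τ) = 0.12 ⇒ t = −τ ln(0.12) = 117.7 × 2.120 = 249.5 yr.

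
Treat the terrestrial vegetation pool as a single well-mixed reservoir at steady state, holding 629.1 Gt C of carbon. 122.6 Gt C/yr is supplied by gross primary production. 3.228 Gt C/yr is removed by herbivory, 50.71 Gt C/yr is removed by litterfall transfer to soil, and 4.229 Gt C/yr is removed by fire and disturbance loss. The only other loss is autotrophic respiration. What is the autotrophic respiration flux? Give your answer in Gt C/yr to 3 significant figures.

64.4 Gt C/yr

At steady state ΣF_in = ΣF_out.
ΣF_in = 122.60 Gt C/yr.
Autotrophic respiration flux = ΣF_in − (3.228 + 50.71 + 4.229) = 122.60 − 58.17 = 64.43 Gt C/yr.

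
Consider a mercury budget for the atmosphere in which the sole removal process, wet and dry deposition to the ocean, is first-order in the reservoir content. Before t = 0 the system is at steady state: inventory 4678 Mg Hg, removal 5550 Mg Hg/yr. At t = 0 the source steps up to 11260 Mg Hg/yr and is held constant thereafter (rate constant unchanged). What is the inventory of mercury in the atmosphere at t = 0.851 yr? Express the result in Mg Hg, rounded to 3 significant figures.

7740 Mg Hg

The sink rate constant is k = F₀/M₀ = 5550/4678 = 1.186 yr⁻¹.
Solving dM/dt = F₁ − kM with M(0) = M₀ gives M(t) = F₁/k + (M₀ − F₁/k)·e^(−kt).
F₁/k = 11260/1.186 = 9490.9 Mg Hg; kt = 1.186 × 0.851 = 1.010, e^(−kt) = 0.3644.
M(0.851) = 9490.9 + (4678 − 9490.9) × 0.3644 = 9490.9 − 1754 = 7737.3 Mg Hg.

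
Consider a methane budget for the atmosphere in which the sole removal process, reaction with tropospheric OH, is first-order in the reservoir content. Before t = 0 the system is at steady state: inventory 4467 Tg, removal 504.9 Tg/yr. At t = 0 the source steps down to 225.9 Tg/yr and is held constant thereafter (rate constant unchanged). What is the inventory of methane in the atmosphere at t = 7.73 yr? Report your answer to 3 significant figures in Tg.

3030 Tg

τ = M₀/F₀ = 4467/504.9 = 8.847 yr; rate constant k = 1/τ.
New steady state M_∞ = F₁/k = F₁·τ = 225.9 × 8.847 = 1998.6 Tg.
M(t) = M_∞ + (M₀ − M_∞)·e^(−t/τ); t/τ = 7.73/8.847 = 0.8737, so e^(−t/τ) = 0.4174.
M(t) = 1998.6 + 2468 × 0.4174 = 3028.9 Tg.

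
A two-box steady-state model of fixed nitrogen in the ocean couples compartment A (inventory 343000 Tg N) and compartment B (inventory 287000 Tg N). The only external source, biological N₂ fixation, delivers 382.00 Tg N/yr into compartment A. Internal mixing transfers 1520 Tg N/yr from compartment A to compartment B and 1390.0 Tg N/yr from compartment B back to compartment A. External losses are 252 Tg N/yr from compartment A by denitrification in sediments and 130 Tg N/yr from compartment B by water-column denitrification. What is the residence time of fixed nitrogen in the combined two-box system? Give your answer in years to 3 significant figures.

1650 yr

Treat the two boxes together as one reservoir: the mixing fluxes between them are internal recycling, so τ = ΣM / Σ(external losses).
M_total = 343000 + 287000 = 630000 Tg N.
ΣF_external_out = 252 + 130 = 382.00 Tg N/yr.
τ = M_total / ΣF_ext = 630000 / 382.00 = 1649 yr.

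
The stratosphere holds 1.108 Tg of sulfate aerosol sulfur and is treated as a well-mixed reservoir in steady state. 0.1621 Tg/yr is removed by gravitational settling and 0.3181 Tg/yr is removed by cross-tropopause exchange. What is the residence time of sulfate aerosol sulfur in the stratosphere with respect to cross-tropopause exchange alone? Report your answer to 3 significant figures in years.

3.48 yr

Residence time with respect to a single sink: τ = M / F_sink.
τ = 1.108 / 0.3181 = 3.483 yr.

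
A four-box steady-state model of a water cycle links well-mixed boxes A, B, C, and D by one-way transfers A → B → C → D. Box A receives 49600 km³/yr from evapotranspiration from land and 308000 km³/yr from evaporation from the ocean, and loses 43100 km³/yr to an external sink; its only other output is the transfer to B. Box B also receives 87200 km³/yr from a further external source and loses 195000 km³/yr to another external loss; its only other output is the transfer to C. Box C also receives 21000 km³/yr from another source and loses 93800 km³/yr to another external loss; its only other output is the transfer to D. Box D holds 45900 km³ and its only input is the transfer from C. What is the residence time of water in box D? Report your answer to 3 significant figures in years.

Box A: F(A→B) = (49600 + 308000) − 43100 = 314500 km³/yr.
Box B: F(B→C) = (314500 + 87200) − 195000 = 206700 km³/yr.
Box C: F(C→D) = (206700 + 21000) − 93800 = 133900 km³/yr.
Box D throughput = its input = 133900 km³/yr; τ = 45900 / 133900 = 0.3428 yr.

0.343 yr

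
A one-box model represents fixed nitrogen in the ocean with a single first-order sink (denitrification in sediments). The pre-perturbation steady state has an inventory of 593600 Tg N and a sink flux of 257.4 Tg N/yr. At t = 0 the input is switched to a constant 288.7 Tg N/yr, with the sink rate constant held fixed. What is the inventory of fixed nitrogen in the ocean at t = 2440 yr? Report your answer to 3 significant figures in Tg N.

Residence time τ = M₀/F₀ = 2306 yr. The eventual steady state is M_∞ = M₀·(F₁/F₀) = 593600 × 288.7/257.4 = 665780 Tg N.
The anomaly ΔM(t) = M(t) − M_∞ decays as ΔM₀·e^(−t/τ) with ΔM₀ = 593600 − 665780 = −72180 Tg N.
At t = 2440 yr, e^(−t/τ) = e^(−1.058) = 0.3471, so ΔM = −25060 Tg N and M = 665780 − 25060 = 640730 Tg N.

641000 Tg N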